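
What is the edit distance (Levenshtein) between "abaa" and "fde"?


Computing edit distance: "abaa" -> "fde"
DP table:
           f    d    e
      0    1    2    3
  a   1    1    2    3
  b   2    2    2    3
  a   3    3    3    3
  a   4    4    4    4
Edit distance = dp[4][3] = 4

4


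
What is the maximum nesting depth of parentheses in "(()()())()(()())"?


Input: "(()()())()(()())"
Tracking depth:
  Position 0 '(': depth becomes 1
  Position 1 '(': depth becomes 2
  Position 2 ')': depth becomes 1
  Position 3 '(': depth becomes 2
  Position 4 ')': depth becomes 1
  Position 5 '(': depth becomes 2
  Position 6 ')': depth becomes 1
  Position 7 ')': depth becomes 0
  Position 8 '(': depth becomes 1
  Position 9 ')': depth becomes 0
  Position 10 '(': depth becomes 1
  Position 11 '(': depth becomes 2
  Position 12 ')': depth becomes 1
  Position 13 '(': depth becomes 2
  Position 14 ')': depth becomes 1
  Position 15 ')': depth becomes 0
Maximum depth reached: 2

2


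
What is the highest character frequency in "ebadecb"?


Input: ebadecb
Character counts:
  'a': 1
  'b': 2
  'c': 1
  'd': 1
  'e': 2
Maximum frequency: 2

2


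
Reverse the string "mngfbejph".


Input: mngfbejph
Reading characters right to left:
  Position 8: 'h'
  Position 7: 'p'
  Position 6: 'j'
  Position 5: 'e'
  Position 4: 'b'
  Position 3: 'f'
  Position 2: 'g'
  Position 1: 'n'
  Position 0: 'm'
Reversed: hpjebfgnm

hpjebfgnm


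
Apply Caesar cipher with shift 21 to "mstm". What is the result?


Caesar cipher: shift "mstm" by 21
  'm' (pos 12) + 21 = pos 7 = 'h'
  's' (pos 18) + 21 = pos 13 = 'n'
  't' (pos 19) + 21 = pos 14 = 'o'
  'm' (pos 12) + 21 = pos 7 = 'h'
Result: hnoh

hnoh


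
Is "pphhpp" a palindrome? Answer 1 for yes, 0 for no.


Input: pphhpp
Reversed: pphhpp
  Compare pos 0 ('p') with pos 5 ('p'): match
  Compare pos 1 ('p') with pos 4 ('p'): match
  Compare pos 2 ('h') with pos 3 ('h'): match
Result: palindrome

1


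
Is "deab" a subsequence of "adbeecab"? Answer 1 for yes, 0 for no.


Check if "deab" is a subsequence of "adbeecab"
Greedy scan:
  Position 0 ('a'): no match needed
  Position 1 ('d'): matches sub[0] = 'd'
  Position 2 ('b'): no match needed
  Position 3 ('e'): matches sub[1] = 'e'
  Position 4 ('e'): no match needed
  Position 5 ('c'): no match needed
  Position 6 ('a'): matches sub[2] = 'a'
  Position 7 ('b'): matches sub[3] = 'b'
All 4 characters matched => is a subsequence

1


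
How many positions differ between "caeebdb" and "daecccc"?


Comparing "caeebdb" and "daecccc" position by position:
  Position 0: 'c' vs 'd' => DIFFER
  Position 1: 'a' vs 'a' => same
  Position 2: 'e' vs 'e' => same
  Position 3: 'e' vs 'c' => DIFFER
  Position 4: 'b' vs 'c' => DIFFER
  Position 5: 'd' vs 'c' => DIFFER
  Position 6: 'b' vs 'c' => DIFFER
Positions that differ: 5

5


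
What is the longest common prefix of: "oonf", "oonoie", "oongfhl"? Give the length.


Words: oonf, oonoie, oongfhl
  Position 0: all 'o' => match
  Position 1: all 'o' => match
  Position 2: all 'n' => match
  Position 3: ('f', 'o', 'g') => mismatch, stop
LCP = "oon" (length 3)

3


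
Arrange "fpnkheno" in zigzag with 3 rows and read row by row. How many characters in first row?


Zigzag "fpnkheno" into 3 rows:
Placing characters:
  'f' => row 0
  'p' => row 1
  'n' => row 2
  'k' => row 1
  'h' => row 0
  'e' => row 1
  'n' => row 2
  'o' => row 1
Rows:
  Row 0: "fh"
  Row 1: "pkeo"
  Row 2: "nn"
First row length: 2

2


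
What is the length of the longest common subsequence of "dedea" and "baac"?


LCS of "dedea" and "baac"
DP table:
           b    a    a    c
      0    0    0    0    0
  d   0    0    0    0    0
  e   0    0    0    0    0
  d   0    0    0    0    0
  e   0    0    0    0    0
  a   0    0    1    1    1
LCS length = dp[5][4] = 1

1


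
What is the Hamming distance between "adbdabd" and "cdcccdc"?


Comparing "adbdabd" and "cdcccdc" position by position:
  Position 0: 'a' vs 'c' => differ
  Position 1: 'd' vs 'd' => same
  Position 2: 'b' vs 'c' => differ
  Position 3: 'd' vs 'c' => differ
  Position 4: 'a' vs 'c' => differ
  Position 5: 'b' vs 'd' => differ
  Position 6: 'd' vs 'c' => differ
Total differences (Hamming distance): 6

6


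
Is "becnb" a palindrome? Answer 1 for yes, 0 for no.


Input: becnb
Reversed: bnceb
  Compare pos 0 ('b') with pos 4 ('b'): match
  Compare pos 1 ('e') with pos 3 ('n'): MISMATCH
Result: not a palindrome

0


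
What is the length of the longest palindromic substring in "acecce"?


Input: "acecce"
Checking substrings for palindromes:
  [2:6] "ecce" (len 4) => palindrome
  [1:4] "cec" (len 3) => palindrome
  [3:5] "cc" (len 2) => palindrome
Longest palindromic substring: "ecce" with length 4

4


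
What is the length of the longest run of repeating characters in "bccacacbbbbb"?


Input: "bccacacbbbbb"
Scanning for longest run:
  Position 1 ('c'): new char, reset run to 1
  Position 2 ('c'): continues run of 'c', length=2
  Position 3 ('a'): new char, reset run to 1
  Position 4 ('c'): new char, reset run to 1
  Position 5 ('a'): new char, reset run to 1
  Position 6 ('c'): new char, reset run to 1
  Position 7 ('b'): new char, reset run to 1
  Position 8 ('b'): continues run of 'b', length=2
  Position 9 ('b'): continues run of 'b', length=3
  Position 10 ('b'): continues run of 'b', length=4
  Position 11 ('b'): continues run of 'b', length=5
Longest run: 'b' with length 5

5


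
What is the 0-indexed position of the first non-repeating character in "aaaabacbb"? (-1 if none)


Input: aaaabacbb
Character frequencies:
  'a': 5
  'b': 3
  'c': 1
Scanning left to right for freq == 1:
  Position 0 ('a'): freq=5, skip
  Position 1 ('a'): freq=5, skip
  Position 2 ('a'): freq=5, skip
  Position 3 ('a'): freq=5, skip
  Position 4 ('b'): freq=3, skip
  Position 5 ('a'): freq=5, skip
  Position 6 ('c'): unique! => answer = 6

6


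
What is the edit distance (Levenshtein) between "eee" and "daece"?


Computing edit distance: "eee" -> "daece"
DP table:
           d    a    e    c    e
      0    1    2    3    4    5
  e   1    1    2    2    3    4
  e   2    2    2    2    3    3
  e   3    3    3    2    3    3
Edit distance = dp[3][5] = 3

3


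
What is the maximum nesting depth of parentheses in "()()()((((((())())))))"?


Input: "()()()((((((())())))))"
Tracking depth:
  Position 0 '(': depth becomes 1
  Position 1 ')': depth becomes 0
  Position 2 '(': depth becomes 1
  Position 3 ')': depth becomes 0
  Position 4 '(': depth becomes 1
  Position 5 ')': depth becomes 0
  Position 6 '(': depth becomes 1
  Position 7 '(': depth becomes 2
  Position 8 '(': depth becomes 3
  Position 9 '(': depth becomes 4
  Position 10 '(': depth becomes 5
  Position 11 '(': depth becomes 6
  Position 12 '(': depth becomes 7
  Position 13 ')': depth becomes 6
  Position 14 ')': depth becomes 5
  Position 15 '(': depth becomes 6
  Position 16 ')': depth becomes 5
  Position 17 ')': depth becomes 4
  Position 18 ')': depth becomes 3
  Position 19 ')': depth becomes 2
  Position 20 ')': depth becomes 1
  Position 21 ')': depth becomes 0
Maximum depth reached: 7

7


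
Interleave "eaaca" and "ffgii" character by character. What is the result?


Interleaving "eaaca" and "ffgii":
  Position 0: 'e' from first, 'f' from second => "ef"
  Position 1: 'a' from first, 'f' from second => "af"
  Position 2: 'a' from first, 'g' from second => "ag"
  Position 3: 'c' from first, 'i' from second => "ci"
  Position 4: 'a' from first, 'i' from second => "ai"
Result: efafagciai

efafagciai


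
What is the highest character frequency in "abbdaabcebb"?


Input: abbdaabcebb
Character counts:
  'a': 3
  'b': 5
  'c': 1
  'd': 1
  'e': 1
Maximum frequency: 5

5


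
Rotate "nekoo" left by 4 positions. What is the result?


Input: "nekoo", rotate left by 4
First 4 characters: "neko"
Remaining characters: "o"
Concatenate remaining + first: "o" + "neko" = "oneko"

oneko


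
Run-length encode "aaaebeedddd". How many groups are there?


Input: aaaebeedddd
Scanning for consecutive runs:
  Group 1: 'a' x 3 (positions 0-2)
  Group 2: 'e' x 1 (positions 3-3)
  Group 3: 'b' x 1 (positions 4-4)
  Group 4: 'e' x 2 (positions 5-6)
  Group 5: 'd' x 4 (positions 7-10)
Total groups: 5

5


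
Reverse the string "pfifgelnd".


Input: pfifgelnd
Reading characters right to left:
  Position 8: 'd'
  Position 7: 'n'
  Position 6: 'l'
  Position 5: 'e'
  Position 4: 'g'
  Position 3: 'f'
  Position 2: 'i'
  Position 1: 'f'
  Position 0: 'p'
Reversed: dnlegfifp

dnlegfifp


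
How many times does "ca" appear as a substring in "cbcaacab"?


Searching for "ca" in "cbcaacab"
Scanning each position:
  Position 0: "cb" => no
  Position 1: "bc" => no
  Position 2: "ca" => MATCH
  Position 3: "aa" => no
  Position 4: "ac" => no
  Position 5: "ca" => MATCH
  Position 6: "ab" => no
Total occurrences: 2

2


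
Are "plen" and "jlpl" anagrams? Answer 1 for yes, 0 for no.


Strings: "plen", "jlpl"
Sorted first:  elnp
Sorted second: jllp
Differ at position 0: 'e' vs 'j' => not anagrams

0


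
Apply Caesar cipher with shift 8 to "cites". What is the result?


Caesar cipher: shift "cites" by 8
  'c' (pos 2) + 8 = pos 10 = 'k'
  'i' (pos 8) + 8 = pos 16 = 'q'
  't' (pos 19) + 8 = pos 1 = 'b'
  'e' (pos 4) + 8 = pos 12 = 'm'
  's' (pos 18) + 8 = pos 0 = 'a'
Result: kqbma

kqbma


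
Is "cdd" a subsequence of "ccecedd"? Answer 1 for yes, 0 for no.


Check if "cdd" is a subsequence of "ccecedd"
Greedy scan:
  Position 0 ('c'): matches sub[0] = 'c'
  Position 1 ('c'): no match needed
  Position 2 ('e'): no match needed
  Position 3 ('c'): no match needed
  Position 4 ('e'): no match needed
  Position 5 ('d'): matches sub[1] = 'd'
  Position 6 ('d'): matches sub[2] = 'd'
All 3 characters matched => is a subsequence

1


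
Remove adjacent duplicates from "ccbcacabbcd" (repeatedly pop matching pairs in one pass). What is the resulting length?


Input: ccbcacabbcd
Stack-based adjacent duplicate removal:
  Read 'c': push. Stack: c
  Read 'c': matches stack top 'c' => pop. Stack: (empty)
  Read 'b': push. Stack: b
  Read 'c': push. Stack: bc
  Read 'a': push. Stack: bca
  Read 'c': push. Stack: bcac
  Read 'a': push. Stack: bcaca
  Read 'b': push. Stack: bcacab
  Read 'b': matches stack top 'b' => pop. Stack: bcaca
  Read 'c': push. Stack: bcacac
  Read 'd': push. Stack: bcacacd
Final stack: "bcacacd" (length 7)

7


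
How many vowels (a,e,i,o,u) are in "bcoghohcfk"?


Input: bcoghohcfk
Checking each character:
  'b' at position 0: consonant
  'c' at position 1: consonant
  'o' at position 2: vowel (running total: 1)
  'g' at position 3: consonant
  'h' at position 4: consonant
  'o' at position 5: vowel (running total: 2)
  'h' at position 6: consonant
  'c' at position 7: consonant
  'f' at position 8: consonant
  'k' at position 9: consonant
Total vowels: 2

2


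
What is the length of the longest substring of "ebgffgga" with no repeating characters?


Input: "ebgffgga"
Sliding window (track last position of each char):
  Position 0 ('e'): window [0,0] length 1 -- new best
  Position 1 ('b'): window [0,1] length 2 -- new best
  Position 2 ('g'): window [0,2] length 3 -- new best
  Position 3 ('f'): window [0,3] length 4 -- new best
  Position 4 ('f'): repeat (last at 3), move window start to 4
  Position 4 ('f'): window [4,4] length 1
  Position 5 ('g'): window [4,5] length 2
  Position 6 ('g'): repeat (last at 5), move window start to 6
  Position 6 ('g'): window [6,6] length 1
  Position 7 ('a'): window [6,7] length 2
Longest substring with no repeats: "ebgf" with length 4

4


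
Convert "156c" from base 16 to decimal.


Input: "156c" in base 16
Positional expansion:
  Digit '1' (value 1) x 16^3 = 4096
  Digit '5' (value 5) x 16^2 = 1280
  Digit '6' (value 6) x 16^1 = 96
  Digit 'c' (value 12) x 16^0 = 12
Sum = 5484

5484


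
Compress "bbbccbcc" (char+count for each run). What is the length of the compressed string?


Input: bbbccbcc
Runs:
  'b' x 3 => "b3"
  'c' x 2 => "c2"
  'b' x 1 => "b1"
  'c' x 2 => "c2"
Compressed: "b3c2b1c2"
Compressed length: 8

8


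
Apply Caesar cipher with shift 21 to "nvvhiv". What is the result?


Caesar cipher: shift "nvvhiv" by 21
  'n' (pos 13) + 21 = pos 8 = 'i'
  'v' (pos 21) + 21 = pos 16 = 'q'
  'v' (pos 21) + 21 = pos 16 = 'q'
  'h' (pos 7) + 21 = pos 2 = 'c'
  'i' (pos 8) + 21 = pos 3 = 'd'
  'v' (pos 21) + 21 = pos 16 = 'q'
Result: iqqcdq

iqqcdq


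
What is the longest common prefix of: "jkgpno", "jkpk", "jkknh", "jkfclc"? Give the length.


Words: jkgpno, jkpk, jkknh, jkfclc
  Position 0: all 'j' => match
  Position 1: all 'k' => match
  Position 2: ('g', 'p', 'k', 'f') => mismatch, stop
LCP = "jk" (length 2)

2


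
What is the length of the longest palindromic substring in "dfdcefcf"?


Input: "dfdcefcf"
Checking substrings for palindromes:
  [0:3] "dfd" (len 3) => palindrome
  [5:8] "fcf" (len 3) => palindrome
Longest palindromic substring: "dfd" with length 3

3


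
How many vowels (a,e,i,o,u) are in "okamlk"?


Input: okamlk
Checking each character:
  'o' at position 0: vowel (running total: 1)
  'k' at position 1: consonant
  'a' at position 2: vowel (running total: 2)
  'm' at position 3: consonant
  'l' at position 4: consonant
  'k' at position 5: consonant
Total vowels: 2

2


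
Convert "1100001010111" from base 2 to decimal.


Input: "1100001010111" in base 2
Positional expansion:
  Digit '1' (value 1) x 2^12 = 4096
  Digit '1' (value 1) x 2^11 = 2048
  Digit '0' (value 0) x 2^10 = 0
  Digit '0' (value 0) x 2^9 = 0
  Digit '0' (value 0) x 2^8 = 0
  Digit '0' (value 0) x 2^7 = 0
  Digit '1' (value 1) x 2^6 = 64
  Digit '0' (value 0) x 2^5 = 0
  Digit '1' (value 1) x 2^4 = 16
  Digit '0' (value 0) x 2^3 = 0
  Digit '1' (value 1) x 2^2 = 4
  Digit '1' (value 1) x 2^1 = 2
  Digit '1' (value 1) x 2^0 = 1
Sum = 6231

6231


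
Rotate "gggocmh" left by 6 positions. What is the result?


Input: "gggocmh", rotate left by 6
First 6 characters: "gggocm"
Remaining characters: "h"
Concatenate remaining + first: "h" + "gggocm" = "hgggocm"

hgggocm


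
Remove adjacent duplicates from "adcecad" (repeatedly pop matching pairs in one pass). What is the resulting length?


Input: adcecad
Stack-based adjacent duplicate removal:
  Read 'a': push. Stack: a
  Read 'd': push. Stack: ad
  Read 'c': push. Stack: adc
  Read 'e': push. Stack: adce
  Read 'c': push. Stack: adcec
  Read 'a': push. Stack: adceca
  Read 'd': push. Stack: adcecad
Final stack: "adcecad" (length 7)

7


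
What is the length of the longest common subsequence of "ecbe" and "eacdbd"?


LCS of "ecbe" and "eacdbd"
DP table:
           e    a    c    d    b    d
      0    0    0    0    0    0    0
  e   0    1    1    1    1    1    1
  c   0    1    1    2    2    2    2
  b   0    1    1    2    2    3    3
  e   0    1    1    2    2    3    3
LCS length = dp[4][6] = 3

3


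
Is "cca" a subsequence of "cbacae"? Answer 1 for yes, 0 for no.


Check if "cca" is a subsequence of "cbacae"
Greedy scan:
  Position 0 ('c'): matches sub[0] = 'c'
  Position 1 ('b'): no match needed
  Position 2 ('a'): no match needed
  Position 3 ('c'): matches sub[1] = 'c'
  Position 4 ('a'): matches sub[2] = 'a'
  Position 5 ('e'): no match needed
All 3 characters matched => is a subsequence

1


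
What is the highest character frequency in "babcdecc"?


Input: babcdecc
Character counts:
  'a': 1
  'b': 2
  'c': 3
  'd': 1
  'e': 1
Maximum frequency: 3

3


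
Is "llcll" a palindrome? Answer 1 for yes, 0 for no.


Input: llcll
Reversed: llcll
  Compare pos 0 ('l') with pos 4 ('l'): match
  Compare pos 1 ('l') with pos 3 ('l'): match
Result: palindrome

1


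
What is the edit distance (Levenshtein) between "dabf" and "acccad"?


Computing edit distance: "dabf" -> "acccad"
DP table:
           a    c    c    c    a    d
      0    1    2    3    4    5    6
  d   1    1    2    3    4    5    5
  a   2    1    2    3    4    4    5
  b   3    2    2    3    4    5    5
  f   4    3    3    3    4    5    6
Edit distance = dp[4][6] = 6

6


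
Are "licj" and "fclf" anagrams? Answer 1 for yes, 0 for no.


Strings: "licj", "fclf"
Sorted first:  cijl
Sorted second: cffl
Differ at position 1: 'i' vs 'f' => not anagrams

0


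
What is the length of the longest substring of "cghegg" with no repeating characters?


Input: "cghegg"
Sliding window (track last position of each char):
  Position 0 ('c'): window [0,0] length 1 -- new best
  Position 1 ('g'): window [0,1] length 2 -- new best
  Position 2 ('h'): window [0,2] length 3 -- new best
  Position 3 ('e'): window [0,3] length 4 -- new best
  Position 4 ('g'): repeat (last at 1), move window start to 2
  Position 4 ('g'): window [2,4] length 3
  Position 5 ('g'): repeat (last at 4), move window start to 5
  Position 5 ('g'): window [5,5] length 1
Longest substring with no repeats: "cghe" with length 4

4


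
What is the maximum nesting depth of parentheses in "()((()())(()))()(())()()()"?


Input: "()((()())(()))()(())()()()"
Tracking depth:
  Position 0 '(': depth becomes 1
  Position 1 ')': depth becomes 0
  Position 2 '(': depth becomes 1
  Position 3 '(': depth becomes 2
  Position 4 '(': depth becomes 3
  Position 5 ')': depth becomes 2
  Position 6 '(': depth becomes 3
  Position 7 ')': depth becomes 2
  Position 8 ')': depth becomes 1
  Position 9 '(': depth becomes 2
  Position 10 '(': depth becomes 3
  Position 11 ')': depth becomes 2
  Position 12 ')': depth becomes 1
  Position 13 ')': depth becomes 0
  Position 14 '(': depth becomes 1
  Position 15 ')': depth becomes 0
  Position 16 '(': depth becomes 1
  Position 17 '(': depth becomes 2
  Position 18 ')': depth becomes 1
  Position 19 ')': depth becomes 0
  Position 20 '(': depth becomes 1
  Position 21 ')': depth becomes 0
  Position 22 '(': depth becomes 1
  Position 23 ')': depth becomes 0
  Position 24 '(': depth becomes 1
  Position 25 ')': depth becomes 0
Maximum depth reached: 3

3


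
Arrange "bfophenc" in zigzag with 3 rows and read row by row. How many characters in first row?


Zigzag "bfophenc" into 3 rows:
Placing characters:
  'b' => row 0
  'f' => row 1
  'o' => row 2
  'p' => row 1
  'h' => row 0
  'e' => row 1
  'n' => row 2
  'c' => row 1
Rows:
  Row 0: "bh"
  Row 1: "fpec"
  Row 2: "on"
First row length: 2

2


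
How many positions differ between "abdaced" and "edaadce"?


Comparing "abdaced" and "edaadce" position by position:
  Position 0: 'a' vs 'e' => DIFFER
  Position 1: 'b' vs 'd' => DIFFER
  Position 2: 'd' vs 'a' => DIFFER
  Position 3: 'a' vs 'a' => same
  Position 4: 'c' vs 'd' => DIFFER
  Position 5: 'e' vs 'c' => DIFFER
  Position 6: 'd' vs 'e' => DIFFER
Positions that differ: 6

6


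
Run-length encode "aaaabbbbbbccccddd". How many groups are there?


Input: aaaabbbbbbccccddd
Scanning for consecutive runs:
  Group 1: 'a' x 4 (positions 0-3)
  Group 2: 'b' x 6 (positions 4-9)
  Group 3: 'c' x 4 (positions 10-13)
  Group 4: 'd' x 3 (positions 14-16)
Total groups: 4

4


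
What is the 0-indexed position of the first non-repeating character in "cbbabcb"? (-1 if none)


Input: cbbabcb
Character frequencies:
  'a': 1
  'b': 4
  'c': 2
Scanning left to right for freq == 1:
  Position 0 ('c'): freq=2, skip
  Position 1 ('b'): freq=4, skip
  Position 2 ('b'): freq=4, skip
  Position 3 ('a'): unique! => answer = 3

3


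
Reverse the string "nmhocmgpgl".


Input: nmhocmgpgl
Reading characters right to left:
  Position 9: 'l'
  Position 8: 'g'
  Position 7: 'p'
  Position 6: 'g'
  Position 5: 'm'
  Position 4: 'c'
  Position 3: 'o'
  Position 2: 'h'
  Position 1: 'm'
  Position 0: 'n'
Reversed: lgpgmcohmn

lgpgmcohmn


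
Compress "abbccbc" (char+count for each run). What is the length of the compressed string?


Input: abbccbc
Runs:
  'a' x 1 => "a1"
  'b' x 2 => "b2"
  'c' x 2 => "c2"
  'b' x 1 => "b1"
  'c' x 1 => "c1"
Compressed: "a1b2c2b1c1"
Compressed length: 10

10


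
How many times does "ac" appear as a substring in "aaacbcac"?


Searching for "ac" in "aaacbcac"
Scanning each position:
  Position 0: "aa" => no
  Position 1: "aa" => no
  Position 2: "ac" => MATCH
  Position 3: "cb" => no
  Position 4: "bc" => no
  Position 5: "ca" => no
  Position 6: "ac" => MATCH
Total occurrences: 2

2


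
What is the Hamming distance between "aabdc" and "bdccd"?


Comparing "aabdc" and "bdccd" position by position:
  Position 0: 'a' vs 'b' => differ
  Position 1: 'a' vs 'd' => differ
  Position 2: 'b' vs 'c' => differ
  Position 3: 'd' vs 'c' => differ
  Position 4: 'c' vs 'd' => differ
Total differences (Hamming distance): 5

5


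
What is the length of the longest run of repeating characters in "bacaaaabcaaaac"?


Input: "bacaaaabcaaaac"
Scanning for longest run:
  Position 1 ('a'): new char, reset run to 1
  Position 2 ('c'): new char, reset run to 1
  Position 3 ('a'): new char, reset run to 1
  Position 4 ('a'): continues run of 'a', length=2
  Position 5 ('a'): continues run of 'a', length=3
  Position 6 ('a'): continues run of 'a', length=4
  Position 7 ('b'): new char, reset run to 1
  Position 8 ('c'): new char, reset run to 1
  Position 9 ('a'): new char, reset run to 1
  Position 10 ('a'): continues run of 'a', length=2
  Position 11 ('a'): continues run of 'a', length=3
  Position 12 ('a'): continues run of 'a', length=4
  Position 13 ('c'): new char, reset run to 1
Longest run: 'a' with length 4

4


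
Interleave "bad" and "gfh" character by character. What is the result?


Interleaving "bad" and "gfh":
  Position 0: 'b' from first, 'g' from second => "bg"
  Position 1: 'a' from first, 'f' from second => "af"
  Position 2: 'd' from first, 'h' from second => "dh"
Result: bgafdh

bgafdh


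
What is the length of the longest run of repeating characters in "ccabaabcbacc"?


Input: "ccabaabcbacc"
Scanning for longest run:
  Position 1 ('c'): continues run of 'c', length=2
  Position 2 ('a'): new char, reset run to 1
  Position 3 ('b'): new char, reset run to 1
  Position 4 ('a'): new char, reset run to 1
  Position 5 ('a'): continues run of 'a', length=2
  Position 6 ('b'): new char, reset run to 1
  Position 7 ('c'): new char, reset run to 1
  Position 8 ('b'): new char, reset run to 1
  Position 9 ('a'): new char, reset run to 1
  Position 10 ('c'): new char, reset run to 1
  Position 11 ('c'): continues run of 'c', length=2
Longest run: 'c' with length 2

2


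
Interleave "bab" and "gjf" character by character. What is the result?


Interleaving "bab" and "gjf":
  Position 0: 'b' from first, 'g' from second => "bg"
  Position 1: 'a' from first, 'j' from second => "aj"
  Position 2: 'b' from first, 'f' from second => "bf"
Result: bgajbf

bgajbf


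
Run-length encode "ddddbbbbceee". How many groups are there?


Input: ddddbbbbceee
Scanning for consecutive runs:
  Group 1: 'd' x 4 (positions 0-3)
  Group 2: 'b' x 4 (positions 4-7)
  Group 3: 'c' x 1 (positions 8-8)
  Group 4: 'e' x 3 (positions 9-11)
Total groups: 4

4


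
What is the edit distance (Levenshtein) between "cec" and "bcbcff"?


Computing edit distance: "cec" -> "bcbcff"
DP table:
           b    c    b    c    f    f
      0    1    2    3    4    5    6
  c   1    1    1    2    3    4    5
  e   2    2    2    2    3    4    5
  c   3    3    2    3    2    3    4
Edit distance = dp[3][6] = 4

4


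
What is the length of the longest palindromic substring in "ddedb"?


Input: "ddedb"
Checking substrings for palindromes:
  [1:4] "ded" (len 3) => palindrome
  [0:2] "dd" (len 2) => palindrome
Longest palindromic substring: "ded" with length 3

3


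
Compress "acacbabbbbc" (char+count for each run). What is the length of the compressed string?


Input: acacbabbbbc
Runs:
  'a' x 1 => "a1"
  'c' x 1 => "c1"
  'a' x 1 => "a1"
  'c' x 1 => "c1"
  'b' x 1 => "b1"
  'a' x 1 => "a1"
  'b' x 4 => "b4"
  'c' x 1 => "c1"
Compressed: "a1c1a1c1b1a1b4c1"
Compressed length: 16

16


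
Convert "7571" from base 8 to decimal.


Input: "7571" in base 8
Positional expansion:
  Digit '7' (value 7) x 8^3 = 3584
  Digit '5' (value 5) x 8^2 = 320
  Digit '7' (value 7) x 8^1 = 56
  Digit '1' (value 1) x 8^0 = 1
Sum = 3961

3961


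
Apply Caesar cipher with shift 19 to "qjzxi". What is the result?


Caesar cipher: shift "qjzxi" by 19
  'q' (pos 16) + 19 = pos 9 = 'j'
  'j' (pos 9) + 19 = pos 2 = 'c'
  'z' (pos 25) + 19 = pos 18 = 's'
  'x' (pos 23) + 19 = pos 16 = 'q'
  'i' (pos 8) + 19 = pos 1 = 'b'
Result: jcsqb

jcsqb


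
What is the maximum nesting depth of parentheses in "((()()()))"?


Input: "((()()()))"
Tracking depth:
  Position 0 '(': depth becomes 1
  Position 1 '(': depth becomes 2
  Position 2 '(': depth becomes 3
  Position 3 ')': depth becomes 2
  Position 4 '(': depth becomes 3
  Position 5 ')': depth becomes 2
  Position 6 '(': depth becomes 3
  Position 7 ')': depth becomes 2
  Position 8 ')': depth becomes 1
  Position 9 ')': depth becomes 0
Maximum depth reached: 3

3


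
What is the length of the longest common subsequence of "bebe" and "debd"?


LCS of "bebe" and "debd"
DP table:
           d    e    b    d
      0    0    0    0    0
  b   0    0    0    1    1
  e   0    0    1    1    1
  b   0    0    1    2    2
  e   0    0    1    2    2
LCS length = dp[4][4] = 2

2


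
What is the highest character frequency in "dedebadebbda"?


Input: dedebadebbda
Character counts:
  'a': 2
  'b': 3
  'd': 4
  'e': 3
Maximum frequency: 4

4


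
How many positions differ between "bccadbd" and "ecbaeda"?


Comparing "bccadbd" and "ecbaeda" position by position:
  Position 0: 'b' vs 'e' => DIFFER
  Position 1: 'c' vs 'c' => same
  Position 2: 'c' vs 'b' => DIFFER
  Position 3: 'a' vs 'a' => same
  Position 4: 'd' vs 'e' => DIFFER
  Position 5: 'b' vs 'd' => DIFFER
  Position 6: 'd' vs 'a' => DIFFER
Positions that differ: 5

5


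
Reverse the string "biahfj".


Input: biahfj
Reading characters right to left:
  Position 5: 'j'
  Position 4: 'f'
  Position 3: 'h'
  Position 2: 'a'
  Position 1: 'i'
  Position 0: 'b'
Reversed: jfhaib

jfhaib


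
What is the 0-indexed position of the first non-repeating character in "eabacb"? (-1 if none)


Input: eabacb
Character frequencies:
  'a': 2
  'b': 2
  'c': 1
  'e': 1
Scanning left to right for freq == 1:
  Position 0 ('e'): unique! => answer = 0

0


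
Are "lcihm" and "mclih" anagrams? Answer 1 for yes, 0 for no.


Strings: "lcihm", "mclih"
Sorted first:  chilm
Sorted second: chilm
Sorted forms match => anagrams

1


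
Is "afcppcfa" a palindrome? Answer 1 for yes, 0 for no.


Input: afcppcfa
Reversed: afcppcfa
  Compare pos 0 ('a') with pos 7 ('a'): match
  Compare pos 1 ('f') with pos 6 ('f'): match
  Compare pos 2 ('c') with pos 5 ('c'): match
  Compare pos 3 ('p') with pos 4 ('p'): match
Result: palindrome

1


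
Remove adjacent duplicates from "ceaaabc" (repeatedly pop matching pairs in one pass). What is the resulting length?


Input: ceaaabc
Stack-based adjacent duplicate removal:
  Read 'c': push. Stack: c
  Read 'e': push. Stack: ce
  Read 'a': push. Stack: cea
  Read 'a': matches stack top 'a' => pop. Stack: ce
  Read 'a': push. Stack: cea
  Read 'b': push. Stack: ceab
  Read 'c': push. Stack: ceabc
Final stack: "ceabc" (length 5)

5


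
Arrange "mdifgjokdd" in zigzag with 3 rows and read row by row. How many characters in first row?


Zigzag "mdifgjokdd" into 3 rows:
Placing characters:
  'm' => row 0
  'd' => row 1
  'i' => row 2
  'f' => row 1
  'g' => row 0
  'j' => row 1
  'o' => row 2
  'k' => row 1
  'd' => row 0
  'd' => row 1
Rows:
  Row 0: "mgd"
  Row 1: "dfjkd"
  Row 2: "io"
First row length: 3

3


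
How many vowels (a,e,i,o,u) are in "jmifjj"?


Input: jmifjj
Checking each character:
  'j' at position 0: consonant
  'm' at position 1: consonant
  'i' at position 2: vowel (running total: 1)
  'f' at position 3: consonant
  'j' at position 4: consonant
  'j' at position 5: consonant
Total vowels: 1

1


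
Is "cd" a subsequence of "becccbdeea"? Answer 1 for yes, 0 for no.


Check if "cd" is a subsequence of "becccbdeea"
Greedy scan:
  Position 0 ('b'): no match needed
  Position 1 ('e'): no match needed
  Position 2 ('c'): matches sub[0] = 'c'
  Position 3 ('c'): no match needed
  Position 4 ('c'): no match needed
  Position 5 ('b'): no match needed
  Position 6 ('d'): matches sub[1] = 'd'
  Position 7 ('e'): no match needed
  Position 8 ('e'): no match needed
  Position 9 ('a'): no match needed
All 2 characters matched => is a subsequence

1


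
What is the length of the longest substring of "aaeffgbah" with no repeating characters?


Input: "aaeffgbah"
Sliding window (track last position of each char):
  Position 0 ('a'): window [0,0] length 1 -- new best
  Position 1 ('a'): repeat (last at 0), move window start to 1
  Position 1 ('a'): window [1,1] length 1
  Position 2 ('e'): window [1,2] length 2 -- new best
  Position 3 ('f'): window [1,3] length 3 -- new best
  Position 4 ('f'): repeat (last at 3), move window start to 4
  Position 4 ('f'): window [4,4] length 1
  Position 5 ('g'): window [4,5] length 2
  Position 6 ('b'): window [4,6] length 3
  Position 7 ('a'): window [4,7] length 4 -- new best
  Position 8 ('h'): window [4,8] length 5 -- new best
Longest substring with no repeats: "fgbah" with length 5

5


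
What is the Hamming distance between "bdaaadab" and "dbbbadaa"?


Comparing "bdaaadab" and "dbbbadaa" position by position:
  Position 0: 'b' vs 'd' => differ
  Position 1: 'd' vs 'b' => differ
  Position 2: 'a' vs 'b' => differ
  Position 3: 'a' vs 'b' => differ
  Position 4: 'a' vs 'a' => same
  Position 5: 'd' vs 'd' => same
  Position 6: 'a' vs 'a' => same
  Position 7: 'b' vs 'a' => differ
Total differences (Hamming distance): 5

5


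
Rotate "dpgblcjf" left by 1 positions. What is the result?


Input: "dpgblcjf", rotate left by 1
First 1 characters: "d"
Remaining characters: "pgblcjf"
Concatenate remaining + first: "pgblcjf" + "d" = "pgblcjfd"

pgblcjfd


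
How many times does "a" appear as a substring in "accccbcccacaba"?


Searching for "a" in "accccbcccacaba"
Scanning each position:
  Position 0: "a" => MATCH
  Position 1: "c" => no
  Position 2: "c" => no
  Position 3: "c" => no
  Position 4: "c" => no
  Position 5: "b" => no
  Position 6: "c" => no
  Position 7: "c" => no
  Position 8: "c" => no
  Position 9: "a" => MATCH
  Position 10: "c" => no
  Position 11: "a" => MATCH
  Position 12: "b" => no
  Position 13: "a" => MATCH
Total occurrences: 4

4


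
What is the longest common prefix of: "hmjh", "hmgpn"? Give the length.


Words: hmjh, hmgpn
  Position 0: all 'h' => match
  Position 1: all 'm' => match
  Position 2: ('j', 'g') => mismatch, stop
LCP = "hm" (length 2)

2


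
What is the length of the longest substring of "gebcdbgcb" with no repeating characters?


Input: "gebcdbgcb"
Sliding window (track last position of each char):
  Position 0 ('g'): window [0,0] length 1 -- new best
  Position 1 ('e'): window [0,1] length 2 -- new best
  Position 2 ('b'): window [0,2] length 3 -- new best
  Position 3 ('c'): window [0,3] length 4 -- new best
  Position 4 ('d'): window [0,4] length 5 -- new best
  Position 5 ('b'): repeat (last at 2), move window start to 3
  Position 5 ('b'): window [3,5] length 3
  Position 6 ('g'): window [3,6] length 4
  Position 7 ('c'): repeat (last at 3), move window start to 4
  Position 7 ('c'): window [4,7] length 4
  Position 8 ('b'): repeat (last at 5), move window start to 6
  Position 8 ('b'): window [6,8] length 3
Longest substring with no repeats: "gebcd" with length 5

5


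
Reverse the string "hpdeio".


Input: hpdeio
Reading characters right to left:
  Position 5: 'o'
  Position 4: 'i'
  Position 3: 'e'
  Position 2: 'd'
  Position 1: 'p'
  Position 0: 'h'
Reversed: oiedph

oiedph


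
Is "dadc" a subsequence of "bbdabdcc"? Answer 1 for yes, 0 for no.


Check if "dadc" is a subsequence of "bbdabdcc"
Greedy scan:
  Position 0 ('b'): no match needed
  Position 1 ('b'): no match needed
  Position 2 ('d'): matches sub[0] = 'd'
  Position 3 ('a'): matches sub[1] = 'a'
  Position 4 ('b'): no match needed
  Position 5 ('d'): matches sub[2] = 'd'
  Position 6 ('c'): matches sub[3] = 'c'
  Position 7 ('c'): no match needed
All 4 characters matched => is a subsequence

1


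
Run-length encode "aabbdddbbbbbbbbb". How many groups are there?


Input: aabbdddbbbbbbbbb
Scanning for consecutive runs:
  Group 1: 'a' x 2 (positions 0-1)
  Group 2: 'b' x 2 (positions 2-3)
  Group 3: 'd' x 3 (positions 4-6)
  Group 4: 'b' x 9 (positions 7-15)
Total groups: 4

4


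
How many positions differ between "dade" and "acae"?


Comparing "dade" and "acae" position by position:
  Position 0: 'd' vs 'a' => DIFFER
  Position 1: 'a' vs 'c' => DIFFER
  Position 2: 'd' vs 'a' => DIFFER
  Position 3: 'e' vs 'e' => same
Positions that differ: 3

3


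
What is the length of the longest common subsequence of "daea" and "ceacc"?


LCS of "daea" and "ceacc"
DP table:
           c    e    a    c    c
      0    0    0    0    0    0
  d   0    0    0    0    0    0
  a   0    0    0    1    1    1
  e   0    0    1    1    1    1
  a   0    0    1    2    2    2
LCS length = dp[4][5] = 2

2


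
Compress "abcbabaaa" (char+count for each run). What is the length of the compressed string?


Input: abcbabaaa
Runs:
  'a' x 1 => "a1"
  'b' x 1 => "b1"
  'c' x 1 => "c1"
  'b' x 1 => "b1"
  'a' x 1 => "a1"
  'b' x 1 => "b1"
  'a' x 3 => "a3"
Compressed: "a1b1c1b1a1b1a3"
Compressed length: 14

14


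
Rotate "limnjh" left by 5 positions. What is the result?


Input: "limnjh", rotate left by 5
First 5 characters: "limnj"
Remaining characters: "h"
Concatenate remaining + first: "h" + "limnj" = "hlimnj"

hlimnj


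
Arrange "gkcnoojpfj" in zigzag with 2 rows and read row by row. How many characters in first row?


Zigzag "gkcnoojpfj" into 2 rows:
Placing characters:
  'g' => row 0
  'k' => row 1
  'c' => row 0
  'n' => row 1
  'o' => row 0
  'o' => row 1
  'j' => row 0
  'p' => row 1
  'f' => row 0
  'j' => row 1
Rows:
  Row 0: "gcojf"
  Row 1: "knopj"
First row length: 5

5


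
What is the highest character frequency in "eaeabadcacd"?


Input: eaeabadcacd
Character counts:
  'a': 4
  'b': 1
  'c': 2
  'd': 2
  'e': 2
Maximum frequency: 4

4


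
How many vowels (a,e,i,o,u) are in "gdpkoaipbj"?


Input: gdpkoaipbj
Checking each character:
  'g' at position 0: consonant
  'd' at position 1: consonant
  'p' at position 2: consonant
  'k' at position 3: consonant
  'o' at position 4: vowel (running total: 1)
  'a' at position 5: vowel (running total: 2)
  'i' at position 6: vowel (running total: 3)
  'p' at position 7: consonant
  'b' at position 8: consonant
  'j' at position 9: consonant
Total vowels: 3

3


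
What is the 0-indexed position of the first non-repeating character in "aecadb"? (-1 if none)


Input: aecadb
Character frequencies:
  'a': 2
  'b': 1
  'c': 1
  'd': 1
  'e': 1
Scanning left to right for freq == 1:
  Position 0 ('a'): freq=2, skip
  Position 1 ('e'): unique! => answer = 1

1


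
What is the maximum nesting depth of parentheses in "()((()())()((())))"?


Input: "()((()())()((())))"
Tracking depth:
  Position 0 '(': depth becomes 1
  Position 1 ')': depth becomes 0
  Position 2 '(': depth becomes 1
  Position 3 '(': depth becomes 2
  Position 4 '(': depth becomes 3
  Position 5 ')': depth becomes 2
  Position 6 '(': depth becomes 3
  Position 7 ')': depth becomes 2
  Position 8 ')': depth becomes 1
  Position 9 '(': depth becomes 2
  Position 10 ')': depth becomes 1
  Position 11 '(': depth becomes 2
  Position 12 '(': depth becomes 3
  Position 13 '(': depth becomes 4
  Position 14 ')': depth becomes 3
  Position 15 ')': depth becomes 2
  Position 16 ')': depth becomes 1
  Position 17 ')': depth becomes 0
Maximum depth reached: 4

4


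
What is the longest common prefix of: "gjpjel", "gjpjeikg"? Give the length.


Words: gjpjel, gjpjeikg
  Position 0: all 'g' => match
  Position 1: all 'j' => match
  Position 2: all 'p' => match
  Position 3: all 'j' => match
  Position 4: all 'e' => match
  Position 5: ('l', 'i') => mismatch, stop
LCP = "gjpje" (length 5)

5


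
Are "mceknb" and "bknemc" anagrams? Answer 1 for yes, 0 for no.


Strings: "mceknb", "bknemc"
Sorted first:  bcekmn
Sorted second: bcekmn
Sorted forms match => anagrams

1


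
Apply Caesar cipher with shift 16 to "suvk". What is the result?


Caesar cipher: shift "suvk" by 16
  's' (pos 18) + 16 = pos 8 = 'i'
  'u' (pos 20) + 16 = pos 10 = 'k'
  'v' (pos 21) + 16 = pos 11 = 'l'
  'k' (pos 10) + 16 = pos 0 = 'a'
Result: ikla

ikla


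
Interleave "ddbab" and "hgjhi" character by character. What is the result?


Interleaving "ddbab" and "hgjhi":
  Position 0: 'd' from first, 'h' from second => "dh"
  Position 1: 'd' from first, 'g' from second => "dg"
  Position 2: 'b' from first, 'j' from second => "bj"
  Position 3: 'a' from first, 'h' from second => "ah"
  Position 4: 'b' from first, 'i' from second => "bi"
Result: dhdgbjahbi

dhdgbjahbi


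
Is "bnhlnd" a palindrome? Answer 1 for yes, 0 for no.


Input: bnhlnd
Reversed: dnlhnb
  Compare pos 0 ('b') with pos 5 ('d'): MISMATCH
  Compare pos 1 ('n') with pos 4 ('n'): match
  Compare pos 2 ('h') with pos 3 ('l'): MISMATCH
Result: not a palindrome

0


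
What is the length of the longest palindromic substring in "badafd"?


Input: "badafd"
Checking substrings for palindromes:
  [1:4] "ada" (len 3) => palindrome
Longest palindromic substring: "ada" with length 3

3


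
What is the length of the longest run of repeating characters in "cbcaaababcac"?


Input: "cbcaaababcac"
Scanning for longest run:
  Position 1 ('b'): new char, reset run to 1
  Position 2 ('c'): new char, reset run to 1
  Position 3 ('a'): new char, reset run to 1
  Position 4 ('a'): continues run of 'a', length=2
  Position 5 ('a'): continues run of 'a', length=3
  Position 6 ('b'): new char, reset run to 1
  Position 7 ('a'): new char, reset run to 1
  Position 8 ('b'): new char, reset run to 1
  Position 9 ('c'): new char, reset run to 1
  Position 10 ('a'): new char, reset run to 1
  Position 11 ('c'): new char, reset run to 1
Longest run: 'a' with length 3

3


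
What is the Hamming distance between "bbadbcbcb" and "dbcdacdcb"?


Comparing "bbadbcbcb" and "dbcdacdcb" position by position:
  Position 0: 'b' vs 'd' => differ
  Position 1: 'b' vs 'b' => same
  Position 2: 'a' vs 'c' => differ
  Position 3: 'd' vs 'd' => same
  Position 4: 'b' vs 'a' => differ
  Position 5: 'c' vs 'c' => same
  Position 6: 'b' vs 'd' => differ
  Position 7: 'c' vs 'c' => same
  Position 8: 'b' vs 'b' => same
Total differences (Hamming distance): 4

4


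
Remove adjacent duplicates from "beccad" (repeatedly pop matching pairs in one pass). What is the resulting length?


Input: beccad
Stack-based adjacent duplicate removal:
  Read 'b': push. Stack: b
  Read 'e': push. Stack: be
  Read 'c': push. Stack: bec
  Read 'c': matches stack top 'c' => pop. Stack: be
  Read 'a': push. Stack: bea
  Read 'd': push. Stack: bead
Final stack: "bead" (length 4)

4


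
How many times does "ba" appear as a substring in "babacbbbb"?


Searching for "ba" in "babacbbbb"
Scanning each position:
  Position 0: "ba" => MATCH
  Position 1: "ab" => no
  Position 2: "ba" => MATCH
  Position 3: "ac" => no
  Position 4: "cb" => no
  Position 5: "bb" => no
  Position 6: "bb" => no
  Position 7: "bb" => no
Total occurrences: 2

2


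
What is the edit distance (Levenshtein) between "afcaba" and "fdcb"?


Computing edit distance: "afcaba" -> "fdcb"
DP table:
           f    d    c    b
      0    1    2    3    4
  a   1    1    2    3    4
  f   2    1    2    3    4
  c   3    2    2    2    3
  a   4    3    3    3    3
  b   5    4    4    4    3
  a   6    5    5    5    4
Edit distance = dp[6][4] = 4

4


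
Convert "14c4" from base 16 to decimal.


Input: "14c4" in base 16
Positional expansion:
  Digit '1' (value 1) x 16^3 = 4096
  Digit '4' (value 4) x 16^2 = 1024
  Digit 'c' (value 12) x 16^1 = 192
  Digit '4' (value 4) x 16^0 = 4
Sum = 5316

5316
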